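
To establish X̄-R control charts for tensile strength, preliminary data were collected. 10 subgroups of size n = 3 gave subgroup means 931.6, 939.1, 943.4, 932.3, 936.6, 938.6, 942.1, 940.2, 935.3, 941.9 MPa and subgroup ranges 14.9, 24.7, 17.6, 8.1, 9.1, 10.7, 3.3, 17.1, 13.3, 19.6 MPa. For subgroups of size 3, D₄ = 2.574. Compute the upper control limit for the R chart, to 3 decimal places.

R̄ = (14.9 + 24.7 + 17.6 + 8.1 + 9.1 + 10.7 + 3.3 + 17.1 + 13.3 + 19.6) / 10 = 138.4000 / 10 = 13.8400
UCL_R = D₄·R̄ = 2.574 × 13.8400 = 35.6242

35.624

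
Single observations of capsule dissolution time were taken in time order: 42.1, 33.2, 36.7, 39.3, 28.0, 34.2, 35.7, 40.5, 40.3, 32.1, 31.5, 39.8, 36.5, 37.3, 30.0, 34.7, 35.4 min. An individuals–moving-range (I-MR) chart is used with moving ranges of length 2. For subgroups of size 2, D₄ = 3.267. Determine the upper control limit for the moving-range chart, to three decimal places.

14.885

Moving ranges: 8.9, 3.5, 2.6, 11.3, 6.2, 1.5, 4.8, 0.2, 8.2, 0.6, 8.3, 3.3, 0.8, 7.3, 4.7, 0.7; M̄R̄ = 72.9000 / 16 = 4.5563
UCL_MR = D₄·M̄R̄ = 3.267 × 4.5563 = 14.8853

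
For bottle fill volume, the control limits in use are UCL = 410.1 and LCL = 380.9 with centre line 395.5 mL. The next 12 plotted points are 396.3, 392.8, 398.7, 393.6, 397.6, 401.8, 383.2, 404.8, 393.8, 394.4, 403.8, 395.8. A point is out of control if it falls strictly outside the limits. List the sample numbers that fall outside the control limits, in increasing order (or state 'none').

All 12 points lie within [380.9, 410.1].

none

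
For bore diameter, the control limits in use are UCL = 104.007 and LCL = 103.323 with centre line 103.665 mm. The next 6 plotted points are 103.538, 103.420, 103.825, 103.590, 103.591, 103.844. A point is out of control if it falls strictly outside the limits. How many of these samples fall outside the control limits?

0

All 6 points lie within [103.323, 104.007].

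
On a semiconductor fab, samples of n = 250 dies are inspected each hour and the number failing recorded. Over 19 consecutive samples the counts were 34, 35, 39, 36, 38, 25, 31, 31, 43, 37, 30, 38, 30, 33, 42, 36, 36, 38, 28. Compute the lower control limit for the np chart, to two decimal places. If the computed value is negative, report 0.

18.33

p̄ = Σdᵢ / (k·n) = 660 / (19 × 250) = 0.13895
LCL = np̄ − 3·√(np̄(1−p̄)) = 34.7368 − 3 × 5.4690 = 18.3298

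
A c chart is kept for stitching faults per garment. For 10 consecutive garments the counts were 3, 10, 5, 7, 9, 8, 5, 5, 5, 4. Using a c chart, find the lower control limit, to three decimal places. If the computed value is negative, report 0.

0.000

c̄ = (3 + 10 + 5 + 7 + 9 + 8 + 5 + 5 + 5 + 4) / 10 = 61 / 10 = 6.1000
LCL = c̄ − 3√c̄ = 6.1000 − 3 × 2.4698 = -1.3095 → 0 (cannot be negative)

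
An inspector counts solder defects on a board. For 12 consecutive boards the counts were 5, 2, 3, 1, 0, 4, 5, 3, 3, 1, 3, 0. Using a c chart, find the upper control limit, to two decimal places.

c̄ = (5 + 2 + 3 + 1 + 0 + 4 + 5 + 3 + 3 + 1 + 3 + 0) / 12 = 30 / 12 = 2.5000
UCL = c̄ + 3√c̄ = 2.5000 + 3 × √2.5000 = 2.5000 + 3 × 1.5811 = 7.2434

7.24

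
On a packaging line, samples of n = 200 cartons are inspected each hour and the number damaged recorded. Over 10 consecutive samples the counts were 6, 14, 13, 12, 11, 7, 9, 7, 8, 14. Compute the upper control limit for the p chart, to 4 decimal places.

p̄ = Σdᵢ / (k·n) = 101 / (10 × 200) = 0.05050
UCL = p̄ + 3·√(p̄(1−p̄)/n) = 0.05050 + 3 × √(0.05050×0.94950/200) = 0.05050 + 3 × 0.01548 = 0.09695

0.0970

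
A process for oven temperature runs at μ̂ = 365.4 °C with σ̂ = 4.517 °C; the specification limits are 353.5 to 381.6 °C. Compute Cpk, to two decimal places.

Cpu = (USL − μ̂) / (3σ̂) = (381.6 − 365.4) / (3 × 4.517) = 1.1955; Cpl = (μ̂ − LSL) / (3σ̂) = (365.4 − 353.5) / (3 × 4.517) = 0.8782; Cpk = min(Cpu, Cpl) = 0.8782

0.88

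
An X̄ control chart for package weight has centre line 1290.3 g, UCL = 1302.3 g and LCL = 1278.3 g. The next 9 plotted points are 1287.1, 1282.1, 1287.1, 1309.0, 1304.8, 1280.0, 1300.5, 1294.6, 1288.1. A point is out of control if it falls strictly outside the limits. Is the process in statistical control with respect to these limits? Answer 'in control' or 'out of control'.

Compare each point to [1278.3, 1302.3]: sample 4 = 1309.0 > UCL; sample 5 = 1304.8 > UCL.

out of control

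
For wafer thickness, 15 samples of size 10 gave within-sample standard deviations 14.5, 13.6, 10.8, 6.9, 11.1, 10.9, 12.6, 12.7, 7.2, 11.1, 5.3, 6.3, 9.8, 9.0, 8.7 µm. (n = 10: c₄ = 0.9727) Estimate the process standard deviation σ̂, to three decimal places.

s̄ = (14.5 + 13.6 + 10.8 + 6.9 + 11.1 + 10.9 + 12.6 + 12.7 + 7.2 + 11.1 + 5.3 + 6.3 + 9.8 + 9.0 + 8.7) / 15 = 10.0333
σ̂ = s̄ / c₄ = 10.0333 / 0.9727 = 10.3149

10.315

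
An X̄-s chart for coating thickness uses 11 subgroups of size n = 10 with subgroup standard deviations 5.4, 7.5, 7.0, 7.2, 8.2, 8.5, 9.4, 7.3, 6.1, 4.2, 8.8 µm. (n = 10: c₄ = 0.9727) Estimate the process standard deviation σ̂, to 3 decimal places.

7.439

s̄ = (5.4 + 7.5 + 7.0 + 7.2 + 8.2 + 8.5 + 9.4 + 7.3 + 6.1 + 4.2 + 8.8) / 11 = 7.2364
σ̂ = s̄ / c₄ = 7.2364 / 0.9727 = 7.4395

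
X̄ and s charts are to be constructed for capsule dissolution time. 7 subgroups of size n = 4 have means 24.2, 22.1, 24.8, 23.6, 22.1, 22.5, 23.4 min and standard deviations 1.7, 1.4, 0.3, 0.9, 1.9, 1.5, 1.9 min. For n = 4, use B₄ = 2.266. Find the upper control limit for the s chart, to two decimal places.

s̄ = (1.7 + 1.4 + 0.3 + 0.9 + 1.9 + 1.5 + 1.9) / 7 = 1.3714
UCL_s = B₄·s̄ = 2.266 × 1.3714 = 3.1077

3.11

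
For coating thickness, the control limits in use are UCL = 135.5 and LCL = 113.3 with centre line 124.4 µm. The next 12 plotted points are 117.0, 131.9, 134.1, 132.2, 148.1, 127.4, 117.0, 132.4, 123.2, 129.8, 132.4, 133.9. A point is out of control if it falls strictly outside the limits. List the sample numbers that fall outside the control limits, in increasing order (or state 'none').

5

Compare each point to [113.3, 135.5]: sample 5 = 148.1 > UCL.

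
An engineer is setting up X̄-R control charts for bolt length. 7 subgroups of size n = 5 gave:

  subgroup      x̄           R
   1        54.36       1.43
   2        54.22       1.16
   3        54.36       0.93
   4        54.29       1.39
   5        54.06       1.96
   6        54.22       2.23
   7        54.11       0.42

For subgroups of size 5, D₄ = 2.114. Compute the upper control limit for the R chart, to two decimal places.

2.88

R̄ = (1.43 + 1.16 + 0.93 + 1.39 + 1.96 + 2.23 + 0.42) / 7 = 9.5200 / 7 = 1.3600
UCL_R = D₄·R̄ = 2.114 × 1.3600 = 2.8750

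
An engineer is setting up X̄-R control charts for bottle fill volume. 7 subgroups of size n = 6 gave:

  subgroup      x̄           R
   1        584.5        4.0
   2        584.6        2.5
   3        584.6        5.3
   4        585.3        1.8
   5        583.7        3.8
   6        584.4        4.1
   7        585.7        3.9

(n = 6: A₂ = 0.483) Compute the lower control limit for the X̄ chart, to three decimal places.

X̄̄ = (584.5 + 584.6 + 584.6 + 585.3 + 583.7 + 584.4 + 585.7) / 7 = 4092.8000 / 7 = 584.6857
R̄ = (4.0 + 2.5 + 5.3 + 1.8 + 3.8 + 4.1 + 3.9) / 7 = 25.4000 / 7 = 3.6286
LCL = X̄̄ − A₂·R̄ = 584.6857 − 0.483 × 3.6286 = 582.9331

582.933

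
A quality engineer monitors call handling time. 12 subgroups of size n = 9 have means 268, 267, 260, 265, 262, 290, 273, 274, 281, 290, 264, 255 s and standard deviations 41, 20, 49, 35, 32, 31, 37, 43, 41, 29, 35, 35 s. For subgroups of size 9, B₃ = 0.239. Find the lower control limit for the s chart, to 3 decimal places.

s̄ = (41 + 20 + 49 + 35 + 32 + 31 + 37 + 43 + 41 + 29 + 35 + 35) / 12 = 35.6667
LCL_s = B₃·s̄ = 0.239 × 35.6667 = 8.5243

8.524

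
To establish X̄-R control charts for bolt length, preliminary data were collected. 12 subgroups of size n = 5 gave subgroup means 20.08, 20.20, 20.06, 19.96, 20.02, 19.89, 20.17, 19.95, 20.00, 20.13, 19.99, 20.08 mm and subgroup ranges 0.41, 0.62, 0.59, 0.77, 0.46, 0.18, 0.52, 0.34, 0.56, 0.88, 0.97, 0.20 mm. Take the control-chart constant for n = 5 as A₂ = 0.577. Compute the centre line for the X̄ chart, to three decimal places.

X̄̄ = (20.08 + 20.20 + 20.06 + 19.96 + 20.02 + 19.89 + 20.17 + 19.95 + 20.00 + 20.13 + 19.99 + 20.08) / 12 = 240.5300 / 12 = 20.0442
CL = X̄̄ = 20.0442

20.044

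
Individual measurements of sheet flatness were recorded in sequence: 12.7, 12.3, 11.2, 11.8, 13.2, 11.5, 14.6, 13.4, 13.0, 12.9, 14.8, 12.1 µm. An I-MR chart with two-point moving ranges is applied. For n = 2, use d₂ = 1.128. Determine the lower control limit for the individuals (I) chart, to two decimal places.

X̄ = (12.7 + 12.3 + 11.2 + 11.8 + 13.2 + 11.5 + 14.6 + 13.4 + 13.0 + 12.9 + 14.8 + 12.1) / 12 = 12.7917
Moving ranges: 0.4, 1.1, 0.6, 1.4, 1.7, 3.1, 1.2, 0.4, 0.1, 1.9, 2.7; M̄R̄ = 14.6000 / 11 = 1.3273
LCL = X̄ − 3·M̄R̄/d₂ = 12.7917 − 3 × 1.3273 / 1.128 = 9.2617

9.26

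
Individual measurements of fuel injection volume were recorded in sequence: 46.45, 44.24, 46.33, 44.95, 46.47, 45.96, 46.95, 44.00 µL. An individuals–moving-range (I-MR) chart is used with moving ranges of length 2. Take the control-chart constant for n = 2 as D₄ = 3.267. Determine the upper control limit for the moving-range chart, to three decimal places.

5.437

Moving ranges: 2.21, 2.09, 1.38, 1.52, 0.51, 0.99, 2.95; M̄R̄ = 11.6500 / 7 = 1.6643
UCL_MR = D₄·M̄R̄ = 3.267 × 1.6643 = 5.4372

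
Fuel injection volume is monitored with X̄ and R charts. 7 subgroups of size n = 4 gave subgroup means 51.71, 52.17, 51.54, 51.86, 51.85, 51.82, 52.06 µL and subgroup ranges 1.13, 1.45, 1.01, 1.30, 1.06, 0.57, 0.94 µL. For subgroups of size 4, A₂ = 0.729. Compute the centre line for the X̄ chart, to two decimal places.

X̄̄ = (51.71 + 52.17 + 51.54 + 51.86 + 51.85 + 51.82 + 52.06) / 7 = 363.0100 / 7 = 51.8586
CL = X̄̄ = 51.8586

51.86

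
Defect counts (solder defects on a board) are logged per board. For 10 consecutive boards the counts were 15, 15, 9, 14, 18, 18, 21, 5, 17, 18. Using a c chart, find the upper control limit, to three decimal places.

26.619

c̄ = (15 + 15 + 9 + 14 + 18 + 18 + 21 + 5 + 17 + 18) / 10 = 150 / 10 = 15.0000
UCL = c̄ + 3√c̄ = 15.0000 + 3 × √15.0000 = 15.0000 + 3 × 3.8730 = 26.6190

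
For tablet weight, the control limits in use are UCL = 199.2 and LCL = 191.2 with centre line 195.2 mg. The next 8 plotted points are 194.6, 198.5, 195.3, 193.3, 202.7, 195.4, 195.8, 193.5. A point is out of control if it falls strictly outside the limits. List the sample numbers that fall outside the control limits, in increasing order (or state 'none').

5

Compare each point to [191.2, 199.2]: sample 5 = 202.7 > UCL.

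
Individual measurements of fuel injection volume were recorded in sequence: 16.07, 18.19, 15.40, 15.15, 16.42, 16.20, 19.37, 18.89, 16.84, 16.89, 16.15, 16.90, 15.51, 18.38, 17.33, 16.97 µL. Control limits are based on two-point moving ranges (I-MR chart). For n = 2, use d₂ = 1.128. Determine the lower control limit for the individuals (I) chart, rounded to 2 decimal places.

X̄ = (16.07 + 18.19 + 15.40 + 15.15 + 16.42 + 16.20 + 19.37 + 18.89 + 16.84 + 16.89 + 16.15 + 16.90 + 15.51 + 18.38 + 17.33 + 16.97) / 16 = 16.9163
Moving ranges: 2.12, 2.79, 0.25, 1.27, 0.22, 3.17, 0.48, 2.05, 0.05, 0.74, 0.75, 1.39, 2.87, 1.05, 0.36; M̄R̄ = 19.5600 / 15 = 1.3040
LCL = X̄ − 3·M̄R̄/d₂ = 16.9163 − 3 × 1.3040 / 1.128 = 13.4482

13.45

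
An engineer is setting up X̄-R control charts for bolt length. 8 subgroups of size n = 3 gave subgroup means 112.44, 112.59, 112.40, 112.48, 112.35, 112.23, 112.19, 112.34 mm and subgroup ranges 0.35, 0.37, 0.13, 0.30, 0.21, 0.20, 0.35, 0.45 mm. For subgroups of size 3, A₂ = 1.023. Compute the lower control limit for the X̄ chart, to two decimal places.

112.08

X̄̄ = (112.44 + 112.59 + 112.40 + 112.48 + 112.35 + 112.23 + 112.19 + 112.34) / 8 = 899.0200 / 8 = 112.3775
R̄ = (0.35 + 0.37 + 0.13 + 0.30 + 0.21 + 0.20 + 0.35 + 0.45) / 8 = 2.3600 / 8 = 0.2950
LCL = X̄̄ − A₂·R̄ = 112.3775 − 1.023 × 0.2950 = 112.0757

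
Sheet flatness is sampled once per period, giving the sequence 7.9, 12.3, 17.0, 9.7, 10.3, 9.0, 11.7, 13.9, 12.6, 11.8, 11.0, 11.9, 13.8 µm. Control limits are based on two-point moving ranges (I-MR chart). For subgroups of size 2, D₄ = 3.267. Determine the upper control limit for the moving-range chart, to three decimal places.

7.868

Moving ranges: 4.4, 4.7, 7.3, 0.6, 1.3, 2.7, 2.2, 1.3, 0.8, 0.8, 0.9, 1.9; M̄R̄ = 28.9000 / 12 = 2.4083
UCL_MR = D₄·M̄R̄ = 3.267 × 2.4083 = 7.8680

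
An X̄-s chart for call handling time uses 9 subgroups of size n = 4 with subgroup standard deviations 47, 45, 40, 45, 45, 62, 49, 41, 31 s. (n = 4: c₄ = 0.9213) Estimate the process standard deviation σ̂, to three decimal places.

48.844

s̄ = (47 + 45 + 40 + 45 + 45 + 62 + 49 + 41 + 31) / 9 = 45.0000
σ̂ = s̄ / c₄ = 45.0000 / 0.9213 = 48.8440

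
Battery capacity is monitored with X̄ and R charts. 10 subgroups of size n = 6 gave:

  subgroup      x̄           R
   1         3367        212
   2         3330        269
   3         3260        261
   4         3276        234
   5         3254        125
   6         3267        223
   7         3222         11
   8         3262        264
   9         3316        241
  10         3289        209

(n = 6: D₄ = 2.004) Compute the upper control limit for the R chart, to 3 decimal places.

410.620

R̄ = (212 + 269 + 261 + 234 + 125 + 223 + 11 + 264 + 241 + 209) / 10 = 2049.0000 / 10 = 204.9000
UCL_R = D₄·R̄ = 2.004 × 204.9000 = 410.6196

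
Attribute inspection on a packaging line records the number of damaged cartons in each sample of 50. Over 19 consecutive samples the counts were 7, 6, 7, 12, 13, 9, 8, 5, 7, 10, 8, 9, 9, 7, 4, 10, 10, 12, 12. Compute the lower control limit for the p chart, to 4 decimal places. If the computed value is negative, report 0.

0.0130

p̄ = Σdᵢ / (k·n) = 165 / (19 × 50) = 0.17368
LCL = p̄ − 3·√(p̄(1−p̄)/n) = 0.17368 − 3 × 0.05358 = 0.01296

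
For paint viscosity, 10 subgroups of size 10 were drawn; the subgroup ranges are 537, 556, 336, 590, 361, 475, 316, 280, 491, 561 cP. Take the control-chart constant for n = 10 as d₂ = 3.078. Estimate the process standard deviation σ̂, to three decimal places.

R̄ = (537 + 556 + 336 + 590 + 361 + 475 + 316 + 280 + 491 + 561) / 10 = 450.3000
σ̂ = R̄ / d₂ = 450.3000 / 3.078 = 146.2963

146.296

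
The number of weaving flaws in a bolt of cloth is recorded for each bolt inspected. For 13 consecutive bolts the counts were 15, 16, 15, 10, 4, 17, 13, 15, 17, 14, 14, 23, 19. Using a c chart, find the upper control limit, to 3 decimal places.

c̄ = (15 + 16 + 15 + 10 + 4 + 17 + 13 + 15 + 17 + 14 + 14 + 23 + 19) / 13 = 192 / 13 = 14.7692
UCL = c̄ + 3√c̄ = 14.7692 + 3 × √14.7692 = 14.7692 + 3 × 3.8431 = 26.2985

26.298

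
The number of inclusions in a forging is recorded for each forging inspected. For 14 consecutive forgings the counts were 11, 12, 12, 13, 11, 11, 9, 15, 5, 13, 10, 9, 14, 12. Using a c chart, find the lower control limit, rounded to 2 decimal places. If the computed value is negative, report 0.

c̄ = (11 + 12 + 12 + 13 + 11 + 11 + 9 + 15 + 5 + 13 + 10 + 9 + 14 + 12) / 14 = 157 / 14 = 11.2143
LCL = c̄ − 3√c̄ = 11.2143 − 3 × 3.3488 = 1.1680

1.17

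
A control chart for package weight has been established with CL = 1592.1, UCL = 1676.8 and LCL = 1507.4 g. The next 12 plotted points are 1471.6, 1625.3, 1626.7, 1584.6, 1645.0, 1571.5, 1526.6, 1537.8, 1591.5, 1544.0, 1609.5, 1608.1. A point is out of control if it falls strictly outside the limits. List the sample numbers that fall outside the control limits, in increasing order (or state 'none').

Compare each point to [1507.4, 1676.8]: sample 1 = 1471.6 < LCL.

1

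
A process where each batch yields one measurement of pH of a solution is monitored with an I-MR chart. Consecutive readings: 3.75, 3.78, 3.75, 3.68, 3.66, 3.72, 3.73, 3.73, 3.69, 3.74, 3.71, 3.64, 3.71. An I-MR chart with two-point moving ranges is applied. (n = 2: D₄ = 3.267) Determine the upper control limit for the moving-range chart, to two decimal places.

Moving ranges: 0.03, 0.03, 0.07, 0.02, 0.06, 0.01, 0.00, 0.04, 0.05, 0.03, 0.07, 0.07; M̄R̄ = 0.4800 / 12 = 0.0400
UCL_MR = D₄·M̄R̄ = 3.267 × 0.0400 = 0.1307

0.13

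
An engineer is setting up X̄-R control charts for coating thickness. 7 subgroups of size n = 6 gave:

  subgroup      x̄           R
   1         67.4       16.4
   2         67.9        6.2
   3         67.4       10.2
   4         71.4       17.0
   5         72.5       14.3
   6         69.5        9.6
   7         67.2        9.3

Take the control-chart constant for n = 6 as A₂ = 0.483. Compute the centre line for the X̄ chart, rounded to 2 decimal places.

X̄̄ = (67.4 + 67.9 + 67.4 + 71.4 + 72.5 + 69.5 + 67.2) / 7 = 483.3000 / 7 = 69.0429
CL = X̄̄ = 69.0429

69.04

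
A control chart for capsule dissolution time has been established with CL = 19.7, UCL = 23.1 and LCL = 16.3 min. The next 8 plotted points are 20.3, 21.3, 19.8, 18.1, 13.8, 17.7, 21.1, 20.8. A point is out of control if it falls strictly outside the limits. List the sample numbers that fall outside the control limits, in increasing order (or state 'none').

Compare each point to [16.3, 23.1]: sample 5 = 13.8 < LCL.

5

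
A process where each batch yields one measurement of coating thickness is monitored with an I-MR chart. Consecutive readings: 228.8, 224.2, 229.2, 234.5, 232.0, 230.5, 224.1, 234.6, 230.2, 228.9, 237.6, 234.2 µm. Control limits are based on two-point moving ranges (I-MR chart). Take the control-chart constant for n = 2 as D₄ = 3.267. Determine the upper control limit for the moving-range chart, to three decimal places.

Moving ranges: 4.6, 5.0, 5.3, 2.5, 1.5, 6.4, 10.5, 4.4, 1.3, 8.7, 3.4; M̄R̄ = 53.6000 / 11 = 4.8727
UCL_MR = D₄·M̄R̄ = 3.267 × 4.8727 = 15.9192

15.919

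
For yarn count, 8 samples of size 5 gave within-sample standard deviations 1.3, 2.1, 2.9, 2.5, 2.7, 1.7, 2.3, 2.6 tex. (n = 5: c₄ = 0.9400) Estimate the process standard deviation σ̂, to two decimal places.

2.41

s̄ = (1.3 + 2.1 + 2.9 + 2.5 + 2.7 + 1.7 + 2.3 + 2.6) / 8 = 2.2625
σ̂ = s̄ / c₄ = 2.2625 / 0.9400 = 2.4069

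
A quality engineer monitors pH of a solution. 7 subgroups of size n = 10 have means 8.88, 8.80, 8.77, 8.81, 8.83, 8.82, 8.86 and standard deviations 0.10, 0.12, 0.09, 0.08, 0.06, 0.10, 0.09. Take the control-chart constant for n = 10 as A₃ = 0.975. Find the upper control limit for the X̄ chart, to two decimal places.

X̄̄ = (8.88 + 8.80 + 8.77 + 8.81 + 8.83 + 8.82 + 8.86) / 7 = 8.8243
s̄ = (0.10 + 0.12 + 0.09 + 0.08 + 0.06 + 0.10 + 0.09) / 7 = 0.0914
UCL = X̄̄ + A₃·s̄ = 8.8243 + 0.975 × 0.0914 = 8.9134

8.91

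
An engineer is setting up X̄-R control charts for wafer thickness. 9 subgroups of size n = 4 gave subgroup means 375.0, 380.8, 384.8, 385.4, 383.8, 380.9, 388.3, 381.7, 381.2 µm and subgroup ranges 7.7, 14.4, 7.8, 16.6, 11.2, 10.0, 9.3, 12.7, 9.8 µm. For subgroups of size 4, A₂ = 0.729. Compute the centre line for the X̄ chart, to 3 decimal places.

X̄̄ = (375.0 + 380.8 + 384.8 + 385.4 + 383.8 + 380.9 + 388.3 + 381.7 + 381.2) / 9 = 3441.9000 / 9 = 382.4333
CL = X̄̄ = 382.4333

382.433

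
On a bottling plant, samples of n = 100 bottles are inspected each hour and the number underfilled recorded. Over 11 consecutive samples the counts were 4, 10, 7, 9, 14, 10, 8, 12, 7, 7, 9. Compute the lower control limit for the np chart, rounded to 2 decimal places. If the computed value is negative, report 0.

0.31

p̄ = Σdᵢ / (k·n) = 97 / (11 × 100) = 0.08818
LCL = np̄ − 3·√(np̄(1−p̄)) = 8.8182 − 3 × 2.8356 = 0.3114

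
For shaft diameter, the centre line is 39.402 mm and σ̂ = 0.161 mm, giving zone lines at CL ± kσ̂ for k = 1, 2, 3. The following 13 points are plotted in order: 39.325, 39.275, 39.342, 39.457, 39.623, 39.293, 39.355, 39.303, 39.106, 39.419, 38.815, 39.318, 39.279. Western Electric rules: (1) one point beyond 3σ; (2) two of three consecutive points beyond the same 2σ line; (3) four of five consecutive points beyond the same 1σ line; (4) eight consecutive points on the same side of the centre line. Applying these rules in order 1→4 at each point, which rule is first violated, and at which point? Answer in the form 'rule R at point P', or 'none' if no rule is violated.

rule 1 at point 11

Zone of each point (C = within 1σ̂, B = 1σ̂–2σ̂, A = 2σ̂–3σ̂, * = beyond 3σ̂; sign = side of CL): 1:-C, 2:-C, 3:-C, 4:+C, 5:+B, 6:-C, 7:-C, 8:-C, 9:-B, 10:+C, 11:-*, 12:-C, 13:-C
Rule 1 (one point beyond the 3σ limits) is satisfied at point 11.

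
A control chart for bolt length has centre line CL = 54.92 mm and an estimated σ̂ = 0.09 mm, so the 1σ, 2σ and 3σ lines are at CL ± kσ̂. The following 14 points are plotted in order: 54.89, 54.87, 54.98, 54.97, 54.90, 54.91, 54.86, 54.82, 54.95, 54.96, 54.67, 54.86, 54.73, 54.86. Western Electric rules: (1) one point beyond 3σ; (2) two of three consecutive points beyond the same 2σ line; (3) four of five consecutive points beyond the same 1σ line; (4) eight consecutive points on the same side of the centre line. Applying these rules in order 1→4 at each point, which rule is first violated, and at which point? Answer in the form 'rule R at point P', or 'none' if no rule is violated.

Zone of each point (C = within 1σ̂, B = 1σ̂–2σ̂, A = 2σ̂–3σ̂, * = beyond 3σ̂; sign = side of CL): 1:-C, 2:-C, 3:+C, 4:+C, 5:-C, 6:-C, 7:-C, 8:-B, 9:+C, 10:+C, 11:-A, 12:-C, 13:-A, 14:-C
Rule 2 (two of three consecutive points beyond the same 2σ limit) is satisfied at point 13.

rule 2 at point 13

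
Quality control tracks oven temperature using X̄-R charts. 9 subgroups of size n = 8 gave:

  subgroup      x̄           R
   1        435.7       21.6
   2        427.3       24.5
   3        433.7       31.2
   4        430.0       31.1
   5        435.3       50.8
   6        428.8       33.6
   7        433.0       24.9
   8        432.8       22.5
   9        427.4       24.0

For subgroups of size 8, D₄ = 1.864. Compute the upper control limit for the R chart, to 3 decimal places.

R̄ = (21.6 + 24.5 + 31.2 + 31.1 + 50.8 + 33.6 + 24.9 + 22.5 + 24.0) / 9 = 264.2000 / 9 = 29.3556
UCL_R = D₄·R̄ = 1.864 × 29.3556 = 54.7188

54.719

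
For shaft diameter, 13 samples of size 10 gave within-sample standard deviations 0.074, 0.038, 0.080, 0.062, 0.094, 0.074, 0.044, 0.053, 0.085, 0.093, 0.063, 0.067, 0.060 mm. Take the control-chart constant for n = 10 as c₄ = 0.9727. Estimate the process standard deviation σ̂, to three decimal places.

0.070

s̄ = (0.074 + 0.038 + 0.080 + 0.062 + 0.094 + 0.074 + 0.044 + 0.053 + 0.085 + 0.093 + 0.063 + 0.067 + 0.060) / 13 = 0.0682
σ̂ = s̄ / c₄ = 0.0682 / 0.9727 = 0.0701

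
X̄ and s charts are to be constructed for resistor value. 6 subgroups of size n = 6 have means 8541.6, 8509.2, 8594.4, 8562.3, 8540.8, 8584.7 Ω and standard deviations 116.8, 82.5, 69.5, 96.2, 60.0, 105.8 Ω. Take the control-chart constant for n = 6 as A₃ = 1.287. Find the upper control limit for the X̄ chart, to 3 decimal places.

X̄̄ = (8541.6 + 8509.2 + 8594.4 + 8562.3 + 8540.8 + 8584.7) / 6 = 8555.5000
s̄ = (116.8 + 82.5 + 69.5 + 96.2 + 60.0 + 105.8) / 6 = 88.4667
UCL = X̄̄ + A₃·s̄ = 8555.5000 + 1.287 × 88.4667 = 8669.3566

8669.357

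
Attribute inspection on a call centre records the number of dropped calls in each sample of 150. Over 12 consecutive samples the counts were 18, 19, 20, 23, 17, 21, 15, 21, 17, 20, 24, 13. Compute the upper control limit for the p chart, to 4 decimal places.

0.2081

p̄ = Σdᵢ / (k·n) = 228 / (12 × 150) = 0.12667
UCL = p̄ + 3·√(p̄(1−p̄)/n) = 0.12667 + 3 × √(0.12667×0.87333/150) = 0.12667 + 3 × 0.02716 = 0.20814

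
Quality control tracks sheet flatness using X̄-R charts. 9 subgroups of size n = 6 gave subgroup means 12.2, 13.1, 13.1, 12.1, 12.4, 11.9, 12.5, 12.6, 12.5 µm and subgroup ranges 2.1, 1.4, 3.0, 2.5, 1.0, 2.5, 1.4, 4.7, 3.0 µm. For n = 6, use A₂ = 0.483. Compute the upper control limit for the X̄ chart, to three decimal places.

X̄̄ = (12.2 + 13.1 + 13.1 + 12.1 + 12.4 + 11.9 + 12.5 + 12.6 + 12.5) / 9 = 112.4000 / 9 = 12.4889
R̄ = (2.1 + 1.4 + 3.0 + 2.5 + 1.0 + 2.5 + 1.4 + 4.7 + 3.0) / 9 = 21.6000 / 9 = 2.4000
UCL = X̄̄ + A₂·R̄ = 12.4889 + 0.483 × 2.4000 = 13.6481

13.648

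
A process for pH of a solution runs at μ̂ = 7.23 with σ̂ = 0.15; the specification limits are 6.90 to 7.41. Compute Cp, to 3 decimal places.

Cp = (USL − LSL) / (6σ̂) = (7.41 − 6.90) / (6 × 0.15) = 0.5100 / 0.9000 = 0.5667

0.567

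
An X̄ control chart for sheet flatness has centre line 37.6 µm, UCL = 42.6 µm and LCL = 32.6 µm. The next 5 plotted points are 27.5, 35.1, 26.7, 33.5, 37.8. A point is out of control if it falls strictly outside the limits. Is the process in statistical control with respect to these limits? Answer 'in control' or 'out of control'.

Compare each point to [32.6, 42.6]: sample 1 = 27.5 < LCL; sample 3 = 26.7 < LCL.

out of control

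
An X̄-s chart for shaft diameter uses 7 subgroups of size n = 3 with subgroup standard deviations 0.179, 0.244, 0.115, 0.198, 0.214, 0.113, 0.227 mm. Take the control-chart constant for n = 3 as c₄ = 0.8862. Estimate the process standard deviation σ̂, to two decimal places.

s̄ = (0.179 + 0.244 + 0.115 + 0.198 + 0.214 + 0.113 + 0.227) / 7 = 0.1843
σ̂ = s̄ / c₄ = 0.1843 / 0.8862 = 0.2080

0.21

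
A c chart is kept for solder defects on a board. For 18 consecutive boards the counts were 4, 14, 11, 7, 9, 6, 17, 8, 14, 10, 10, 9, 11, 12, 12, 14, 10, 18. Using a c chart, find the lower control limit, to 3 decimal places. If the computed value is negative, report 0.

c̄ = (4 + 14 + 11 + 7 + 9 + 6 + 17 + 8 + 14 + 10 + 10 + 9 + 11 + 12 + 12 + 14 + 10 + 18) / 18 = 196 / 18 = 10.8889
LCL = c̄ − 3√c̄ = 10.8889 − 3 × 3.2998 = 0.9894

0.989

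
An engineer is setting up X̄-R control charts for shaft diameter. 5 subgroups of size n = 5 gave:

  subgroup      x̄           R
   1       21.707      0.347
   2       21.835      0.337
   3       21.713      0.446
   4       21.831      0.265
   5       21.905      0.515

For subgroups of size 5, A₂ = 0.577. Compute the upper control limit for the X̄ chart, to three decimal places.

22.019

X̄̄ = (21.707 + 21.835 + 21.713 + 21.831 + 21.905) / 5 = 108.9910 / 5 = 21.7982
R̄ = (0.347 + 0.337 + 0.446 + 0.265 + 0.515) / 5 = 1.9100 / 5 = 0.3820
UCL = X̄̄ + A₂·R̄ = 21.7982 + 0.577 × 0.3820 = 22.0186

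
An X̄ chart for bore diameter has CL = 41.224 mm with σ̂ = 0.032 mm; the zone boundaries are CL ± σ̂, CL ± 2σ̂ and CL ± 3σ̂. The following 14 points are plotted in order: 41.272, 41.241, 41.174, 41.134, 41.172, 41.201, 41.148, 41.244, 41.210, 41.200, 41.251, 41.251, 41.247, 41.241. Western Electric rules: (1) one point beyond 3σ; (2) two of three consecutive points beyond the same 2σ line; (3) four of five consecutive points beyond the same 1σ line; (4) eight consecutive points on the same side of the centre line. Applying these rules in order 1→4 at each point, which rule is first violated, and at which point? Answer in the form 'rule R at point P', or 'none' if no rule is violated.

Zone of each point (C = within 1σ̂, B = 1σ̂–2σ̂, A = 2σ̂–3σ̂, * = beyond 3σ̂; sign = side of CL): 1:+B, 2:+C, 3:-B, 4:-A, 5:-B, 6:-C, 7:-A, 8:+C, 9:-C, 10:-C, 11:+C, 12:+C, 13:+C, 14:+C
Rule 3 (four of five consecutive points beyond the same 1σ limit) is satisfied at point 7.

rule 3 at point 7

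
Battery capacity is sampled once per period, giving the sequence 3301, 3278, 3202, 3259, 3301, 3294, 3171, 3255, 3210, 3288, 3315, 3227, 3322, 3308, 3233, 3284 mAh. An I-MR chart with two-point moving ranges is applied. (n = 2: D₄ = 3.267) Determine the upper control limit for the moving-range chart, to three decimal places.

192.753

Moving ranges: 23, 76, 57, 42, 7, 123, 84, 45, 78, 27, 88, 95, 14, 75, 51; M̄R̄ = 885.0000 / 15 = 59.0000
UCL_MR = D₄·M̄R̄ = 3.267 × 59.0000 = 192.7530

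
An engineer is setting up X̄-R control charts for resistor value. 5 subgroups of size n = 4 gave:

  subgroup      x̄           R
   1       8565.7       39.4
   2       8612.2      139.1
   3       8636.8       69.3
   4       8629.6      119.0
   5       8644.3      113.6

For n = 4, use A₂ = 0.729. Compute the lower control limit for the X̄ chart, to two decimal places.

8547.68

X̄̄ = (8565.7 + 8612.2 + 8636.8 + 8629.6 + 8644.3) / 5 = 43088.6000 / 5 = 8617.7200
R̄ = (39.4 + 139.1 + 69.3 + 119.0 + 113.6) / 5 = 480.4000 / 5 = 96.0800
LCL = X̄̄ − A₂·R̄ = 8617.7200 − 0.729 × 96.0800 = 8547.6777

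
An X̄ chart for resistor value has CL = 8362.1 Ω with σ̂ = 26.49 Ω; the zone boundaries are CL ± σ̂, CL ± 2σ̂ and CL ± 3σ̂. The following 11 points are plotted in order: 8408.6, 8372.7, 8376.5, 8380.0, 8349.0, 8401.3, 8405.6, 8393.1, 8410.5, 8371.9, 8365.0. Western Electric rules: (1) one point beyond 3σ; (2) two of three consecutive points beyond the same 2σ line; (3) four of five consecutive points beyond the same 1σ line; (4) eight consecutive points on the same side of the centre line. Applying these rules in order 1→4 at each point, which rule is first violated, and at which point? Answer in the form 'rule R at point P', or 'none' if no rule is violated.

rule 3 at point 9

Zone of each point (C = within 1σ̂, B = 1σ̂–2σ̂, A = 2σ̂–3σ̂, * = beyond 3σ̂; sign = side of CL): 1:+B, 2:+C, 3:+C, 4:+C, 5:-C, 6:+B, 7:+B, 8:+B, 9:+B, 10:+C, 11:+C
Rule 3 (four of five consecutive points beyond the same 1σ limit) is satisfied at point 9.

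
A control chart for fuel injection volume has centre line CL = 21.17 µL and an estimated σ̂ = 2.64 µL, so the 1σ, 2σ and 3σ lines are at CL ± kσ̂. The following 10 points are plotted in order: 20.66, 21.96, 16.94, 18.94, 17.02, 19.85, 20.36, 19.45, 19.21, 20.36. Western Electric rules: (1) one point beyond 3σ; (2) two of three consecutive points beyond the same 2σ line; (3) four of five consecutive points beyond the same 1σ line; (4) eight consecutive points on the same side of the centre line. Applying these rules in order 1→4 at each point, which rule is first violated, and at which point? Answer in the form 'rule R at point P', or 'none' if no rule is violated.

Zone of each point (C = within 1σ̂, B = 1σ̂–2σ̂, A = 2σ̂–3σ̂, * = beyond 3σ̂; sign = side of CL): 1:-C, 2:+C, 3:-B, 4:-C, 5:-B, 6:-C, 7:-C, 8:-C, 9:-C, 10:-C
Rule 4 (eight consecutive points on the same side of the centre line) is satisfied at point 10.

rule 4 at point 10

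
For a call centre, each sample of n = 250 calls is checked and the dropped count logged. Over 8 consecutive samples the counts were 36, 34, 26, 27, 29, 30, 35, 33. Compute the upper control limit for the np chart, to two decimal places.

p̄ = Σdᵢ / (k·n) = 250 / (8 × 250) = 0.12500
UCL = np̄ + 3·√(np̄(1−p̄)) = 31.2500 + 3 × √(31.2500×0.87500) = 31.2500 + 3 × 5.2291 = 46.9374

46.94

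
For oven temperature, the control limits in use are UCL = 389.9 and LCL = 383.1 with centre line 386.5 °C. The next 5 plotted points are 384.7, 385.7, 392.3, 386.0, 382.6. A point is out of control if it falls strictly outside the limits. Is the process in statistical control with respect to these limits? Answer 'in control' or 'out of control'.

Compare each point to [383.1, 389.9]: sample 3 = 392.3 > UCL; sample 5 = 382.6 < LCL.

out of control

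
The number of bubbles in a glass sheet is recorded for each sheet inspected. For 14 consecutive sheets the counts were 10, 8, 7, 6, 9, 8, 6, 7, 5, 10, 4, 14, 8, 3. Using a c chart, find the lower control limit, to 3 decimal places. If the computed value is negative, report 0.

c̄ = (10 + 8 + 7 + 6 + 9 + 8 + 6 + 7 + 5 + 10 + 4 + 14 + 8 + 3) / 14 = 105 / 14 = 7.5000
LCL = c̄ − 3√c̄ = 7.5000 − 3 × 2.7386 = -0.7158 → 0 (cannot be negative)

0.000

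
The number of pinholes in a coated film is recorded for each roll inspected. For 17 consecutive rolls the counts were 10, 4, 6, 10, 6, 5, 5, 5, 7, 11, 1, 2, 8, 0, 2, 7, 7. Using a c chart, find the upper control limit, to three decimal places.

c̄ = (10 + 4 + 6 + 10 + 6 + 5 + 5 + 5 + 7 + 11 + 1 + 2 + 8 + 0 + 2 + 7 + 7) / 17 = 96 / 17 = 5.6471
UCL = c̄ + 3√c̄ = 5.6471 + 3 × √5.6471 = 5.6471 + 3 × 2.3764 = 12.7761

12.776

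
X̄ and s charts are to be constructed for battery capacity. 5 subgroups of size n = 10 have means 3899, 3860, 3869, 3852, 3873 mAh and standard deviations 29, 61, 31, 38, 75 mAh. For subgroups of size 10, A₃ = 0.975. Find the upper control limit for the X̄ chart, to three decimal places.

3916.230

X̄̄ = (3899 + 3860 + 3869 + 3852 + 3873) / 5 = 3870.6000
s̄ = (29 + 61 + 31 + 38 + 75) / 5 = 46.8000
UCL = X̄̄ + A₃·s̄ = 3870.6000 + 0.975 × 46.8000 = 3916.2300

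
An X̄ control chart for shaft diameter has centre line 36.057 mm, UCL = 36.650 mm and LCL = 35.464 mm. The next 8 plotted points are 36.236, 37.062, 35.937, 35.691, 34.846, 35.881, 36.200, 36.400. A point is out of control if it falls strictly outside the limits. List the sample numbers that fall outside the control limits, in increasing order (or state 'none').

Compare each point to [35.464, 36.650]: sample 2 = 37.062 > UCL; sample 5 = 34.846 < LCL.

2, 5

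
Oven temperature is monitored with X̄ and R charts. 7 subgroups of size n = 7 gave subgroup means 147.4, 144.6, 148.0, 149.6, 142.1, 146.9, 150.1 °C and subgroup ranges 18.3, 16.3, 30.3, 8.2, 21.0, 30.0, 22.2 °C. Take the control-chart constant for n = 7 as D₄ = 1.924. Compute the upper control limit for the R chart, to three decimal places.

R̄ = (18.3 + 16.3 + 30.3 + 8.2 + 21.0 + 30.0 + 22.2) / 7 = 146.3000 / 7 = 20.9000
UCL_R = D₄·R̄ = 1.924 × 20.9000 = 40.2116

40.212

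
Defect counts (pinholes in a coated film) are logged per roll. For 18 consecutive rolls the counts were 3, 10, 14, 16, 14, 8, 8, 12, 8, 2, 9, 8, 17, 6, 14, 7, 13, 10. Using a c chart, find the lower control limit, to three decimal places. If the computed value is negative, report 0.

0.484

c̄ = (3 + 10 + 14 + 16 + 14 + 8 + 8 + 12 + 8 + 2 + 9 + 8 + 17 + 6 + 14 + 7 + 13 + 10) / 18 = 179 / 18 = 9.9444
LCL = c̄ − 3√c̄ = 9.9444 − 3 × 3.1535 = 0.4840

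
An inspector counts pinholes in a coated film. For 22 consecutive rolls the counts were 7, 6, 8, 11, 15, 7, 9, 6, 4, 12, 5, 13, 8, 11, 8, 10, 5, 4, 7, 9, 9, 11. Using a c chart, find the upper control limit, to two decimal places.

c̄ = (7 + 6 + 8 + 11 + 15 + 7 + 9 + 6 + 4 + 12 + 5 + 13 + 8 + 11 + 8 + 10 + 5 + 4 + 7 + 9 + 9 + 11) / 22 = 185 / 22 = 8.4091
UCL = c̄ + 3√c̄ = 8.4091 + 3 × √8.4091 = 8.4091 + 3 × 2.8998 = 17.1086

17.11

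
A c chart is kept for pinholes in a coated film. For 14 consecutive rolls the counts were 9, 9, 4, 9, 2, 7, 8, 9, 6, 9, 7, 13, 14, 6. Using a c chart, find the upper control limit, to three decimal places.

c̄ = (9 + 9 + 4 + 9 + 2 + 7 + 8 + 9 + 6 + 9 + 7 + 13 + 14 + 6) / 14 = 112 / 14 = 8.0000
UCL = c̄ + 3√c̄ = 8.0000 + 3 × √8.0000 = 8.0000 + 3 × 2.8284 = 16.4853

16.485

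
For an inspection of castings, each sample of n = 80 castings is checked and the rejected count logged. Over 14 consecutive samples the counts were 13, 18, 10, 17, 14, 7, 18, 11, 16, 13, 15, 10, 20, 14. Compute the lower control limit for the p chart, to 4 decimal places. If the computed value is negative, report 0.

0.0476

p̄ = Σdᵢ / (k·n) = 196 / (14 × 80) = 0.17500
LCL = p̄ − 3·√(p̄(1−p̄)/n) = 0.17500 − 3 × 0.04248 = 0.04756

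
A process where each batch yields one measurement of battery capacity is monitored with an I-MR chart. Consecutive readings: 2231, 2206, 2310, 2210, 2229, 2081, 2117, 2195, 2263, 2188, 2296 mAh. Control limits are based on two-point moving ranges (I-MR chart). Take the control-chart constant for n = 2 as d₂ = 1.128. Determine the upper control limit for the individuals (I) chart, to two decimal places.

X̄ = (2231 + 2206 + 2310 + 2210 + 2229 + 2081 + 2117 + 2195 + 2263 + 2188 + 2296) / 11 = 2211.4545
Moving ranges: 25, 104, 100, 19, 148, 36, 78, 68, 75, 108; M̄R̄ = 761.0000 / 10 = 76.1000
UCL = X̄ + 3·M̄R̄/d₂ = 2211.4545 + 3 × 76.1000 / 1.128 = 2413.8482

2413.85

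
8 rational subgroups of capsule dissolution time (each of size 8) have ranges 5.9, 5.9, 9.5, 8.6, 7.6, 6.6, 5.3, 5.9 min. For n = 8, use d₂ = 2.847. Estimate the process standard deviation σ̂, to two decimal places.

R̄ = (5.9 + 5.9 + 9.5 + 8.6 + 7.6 + 6.6 + 5.3 + 5.9) / 8 = 6.9125
σ̂ = R̄ / d₂ = 6.9125 / 2.847 = 2.4280

2.43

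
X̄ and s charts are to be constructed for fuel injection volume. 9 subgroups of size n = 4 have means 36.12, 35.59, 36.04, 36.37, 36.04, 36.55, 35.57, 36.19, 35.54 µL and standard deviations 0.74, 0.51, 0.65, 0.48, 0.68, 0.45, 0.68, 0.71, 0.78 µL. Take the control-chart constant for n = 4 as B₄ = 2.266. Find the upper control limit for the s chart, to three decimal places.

1.430

s̄ = (0.74 + 0.51 + 0.65 + 0.48 + 0.68 + 0.45 + 0.68 + 0.71 + 0.78) / 9 = 0.6311
UCL_s = B₄·s̄ = 2.266 × 0.6311 = 1.4301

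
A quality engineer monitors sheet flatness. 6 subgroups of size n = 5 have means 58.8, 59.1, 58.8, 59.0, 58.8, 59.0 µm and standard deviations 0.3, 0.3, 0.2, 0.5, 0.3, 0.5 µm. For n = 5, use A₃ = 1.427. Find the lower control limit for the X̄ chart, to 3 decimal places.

X̄̄ = (58.8 + 59.1 + 58.8 + 59.0 + 58.8 + 59.0) / 6 = 58.9167
s̄ = (0.3 + 0.3 + 0.2 + 0.5 + 0.3 + 0.5) / 6 = 0.3500
LCL = X̄̄ − A₃·s̄ = 58.9167 − 1.427 × 0.3500 = 58.4172

58.417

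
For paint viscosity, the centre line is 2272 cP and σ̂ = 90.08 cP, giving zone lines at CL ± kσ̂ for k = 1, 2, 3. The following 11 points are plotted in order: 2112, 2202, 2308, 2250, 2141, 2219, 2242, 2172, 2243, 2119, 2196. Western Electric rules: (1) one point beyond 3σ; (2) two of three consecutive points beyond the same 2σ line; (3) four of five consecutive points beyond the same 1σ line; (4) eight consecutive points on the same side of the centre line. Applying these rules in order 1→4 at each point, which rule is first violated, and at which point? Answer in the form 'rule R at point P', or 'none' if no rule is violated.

rule 4 at point 11

Zone of each point (C = within 1σ̂, B = 1σ̂–2σ̂, A = 2σ̂–3σ̂, * = beyond 3σ̂; sign = side of CL): 1:-B, 2:-C, 3:+C, 4:-C, 5:-B, 6:-C, 7:-C, 8:-B, 9:-C, 10:-B, 11:-C
Rule 4 (eight consecutive points on the same side of the centre line) is satisfied at point 11.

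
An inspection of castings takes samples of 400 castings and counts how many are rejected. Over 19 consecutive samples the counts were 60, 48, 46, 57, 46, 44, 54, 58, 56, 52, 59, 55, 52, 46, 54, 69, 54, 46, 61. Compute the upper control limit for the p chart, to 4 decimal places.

p̄ = Σdᵢ / (k·n) = 1017 / (19 × 400) = 0.13382
UCL = p̄ + 3·√(p̄(1−p̄)/n) = 0.13382 + 3 × √(0.13382×0.86618/400) = 0.13382 + 3 × 0.01702 = 0.18488

0.1849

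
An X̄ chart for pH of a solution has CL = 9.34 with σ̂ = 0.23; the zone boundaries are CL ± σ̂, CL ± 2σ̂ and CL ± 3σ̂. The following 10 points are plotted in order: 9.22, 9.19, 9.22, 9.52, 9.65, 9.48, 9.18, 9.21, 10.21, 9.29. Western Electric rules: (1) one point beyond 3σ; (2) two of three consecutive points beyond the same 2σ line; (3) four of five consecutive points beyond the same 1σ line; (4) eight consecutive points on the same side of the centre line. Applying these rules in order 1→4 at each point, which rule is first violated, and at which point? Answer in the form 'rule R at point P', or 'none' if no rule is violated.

rule 1 at point 9

Zone of each point (C = within 1σ̂, B = 1σ̂–2σ̂, A = 2σ̂–3σ̂, * = beyond 3σ̂; sign = side of CL): 1:-C, 2:-C, 3:-C, 4:+C, 5:+B, 6:+C, 7:-C, 8:-C, 9:+*, 10:-C
Rule 1 (one point beyond the 3σ limits) is satisfied at point 9.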